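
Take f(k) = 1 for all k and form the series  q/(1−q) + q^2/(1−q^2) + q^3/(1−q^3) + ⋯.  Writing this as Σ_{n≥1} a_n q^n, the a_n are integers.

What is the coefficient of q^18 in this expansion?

[q^18] f(18)=1,f(9)=1,f(6)=1,f(3)=1,f(2)=1,f(1)=1 ⇒ 6

a_18 = 6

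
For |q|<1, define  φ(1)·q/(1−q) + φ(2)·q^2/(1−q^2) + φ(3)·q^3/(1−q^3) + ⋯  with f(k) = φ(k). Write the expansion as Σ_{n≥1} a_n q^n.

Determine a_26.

q^26  k|26↦φ(k): 1:1 2:1 13:12 26:12  a_26=26

a_26 = 26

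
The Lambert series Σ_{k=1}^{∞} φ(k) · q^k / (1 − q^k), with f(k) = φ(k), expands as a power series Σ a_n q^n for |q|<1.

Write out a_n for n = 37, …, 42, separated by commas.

q^37  k|37↦φ(k): 37:36 1:1  a_37=37
q^38  k|38↦φ(k): 38:18 19:18 2:1 1:1  a_38=38
n=39: 1·39 3·13 13·3 39·1  φ→[1+2+12+24]=39
[q^40] φ(1)=1,φ(2)=1,φ(4)=2,φ(5)=4,φ(8)=4,φ(10)=4,φ(20)=8,φ(40)=16 ⇒ 40
q^41  k|41↦φ(k): 41:40 1:1  a_41=41
q^42  k|42↦φ(k): 42:12 21:12 14:6 7:6 6:2 3:2 2:1 1:1  a_42=42

37, 38, 39, 40, 41, 42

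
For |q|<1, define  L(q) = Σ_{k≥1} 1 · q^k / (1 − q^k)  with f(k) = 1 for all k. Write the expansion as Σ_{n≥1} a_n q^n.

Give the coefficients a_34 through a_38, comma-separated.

4, 4, 9, 2, 4

d|34:{1,2,17,34}  Σf=1+1+1+1=4
q^35  k|35↦f(k): 35:1 7:1 5:1 1:1  a_35=4
[q^36] f(1)=1,f(2)=1,f(3)=1,f(4)=1,f(6)=1,f(9)=1,f(12)=1,f(18)=1,f(36)=1 ⇒ 9
d|37:{1,37}  Σf=1+1=2
[q^38] f(1)=1,f(2)=1,f(19)=1,f(38)=1 ⇒ 4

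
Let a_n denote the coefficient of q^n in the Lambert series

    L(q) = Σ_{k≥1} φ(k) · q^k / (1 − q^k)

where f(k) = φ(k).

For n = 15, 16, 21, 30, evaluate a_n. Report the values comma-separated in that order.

n=15: 1·15 3·5 5·3 15·1  φ→[1+2+4+8]=15
n=16: 1·16 2·8 4·4 8·2 16·1  φ→[1+1+2+4+8]=16
d|21:{1,3,7,21}  Σφ=1+2+6+12=21
n=30: 30·1 15·2 10·3 6·5 5·6 3·10 2·15 1·30  φ→[8+8+4+2+4+2+1+1]=30

15, 16, 21, 30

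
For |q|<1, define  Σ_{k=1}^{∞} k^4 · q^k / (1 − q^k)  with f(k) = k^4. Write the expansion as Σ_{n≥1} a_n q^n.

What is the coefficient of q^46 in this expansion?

[q^46] f(1)=1,f(2)=16,f(23)=279841,f(46)=4477456 ⇒ 4757314

a_46 = 4757314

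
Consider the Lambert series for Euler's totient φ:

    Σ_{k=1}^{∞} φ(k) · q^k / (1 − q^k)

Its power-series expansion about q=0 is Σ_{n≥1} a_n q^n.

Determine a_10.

d|10:{10,5,2,1}  Σφ=4+4+1+1=10

a_10 = 10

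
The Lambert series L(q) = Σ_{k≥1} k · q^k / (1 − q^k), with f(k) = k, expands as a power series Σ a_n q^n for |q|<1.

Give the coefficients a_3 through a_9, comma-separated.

4, 7, 6, 12, 8, 15, 13

[q^3] f(1)=1,f(3)=3 ⇒ 4
[q^4] f(4)=4,f(2)=2,f(1)=1 ⇒ 7
q^5  k|5↦f(k): 5:5 1:1  a_5=6
q^6  k|6↦f(k): 6:6 3:3 2:2 1:1  a_6=12
n=7: 7·1 1·7  f→[7+1]=8
[q^8] f(1)=1,f(2)=2,f(4)=4,f(8)=8 ⇒ 15
q^9  k|9↦f(k): 1:1 3:3 9:9  a_9=13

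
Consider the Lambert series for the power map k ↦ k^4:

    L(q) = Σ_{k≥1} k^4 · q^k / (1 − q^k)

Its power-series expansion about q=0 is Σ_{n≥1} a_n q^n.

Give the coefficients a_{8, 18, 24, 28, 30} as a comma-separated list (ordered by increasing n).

q^8  k|8↦f(k): 8:4096 4:256 2:16 1:1  a_8=4369
q^18  k|18↦f(k): 18:104976 9:6561 6:1296 3:81 2:16 1:1  a_18=112931
[q^24] f(1)=1,f(2)=16,f(3)=81,f(4)=256,f(6)=1296,f(8)=4096,f(12)=20736,f(24)=331776 ⇒ 358258
[q^28] f(1)=1,f(2)=16,f(4)=256,f(7)=2401,f(14)=38416,f(28)=614656 ⇒ 655746
q^30  k|30↦f(k): 1:1 2:16 3:81 5:625 6:1296 10:10000 15:50625 30:810000  a_30=872644

4369, 112931, 358258, 655746, 872644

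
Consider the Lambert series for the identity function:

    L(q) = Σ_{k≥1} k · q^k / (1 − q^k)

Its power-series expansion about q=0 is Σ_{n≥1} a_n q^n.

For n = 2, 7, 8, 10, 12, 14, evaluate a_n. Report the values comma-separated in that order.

3, 8, 15, 18, 28, 24

d|2:{1,2}  Σf=1+2=3
q^7  k|7↦f(k): 1:1 7:7  a_7=8
d|8:{1,2,4,8}  Σf=1+2+4+8=15
n=10: 10·1 5·2 2·5 1·10  f→[10+5+2+1]=18
d|12:{12,6,4,3,2,1}  Σf=12+6+4+3+2+1=28
d|14:{14,7,2,1}  Σf=14+7+2+1=24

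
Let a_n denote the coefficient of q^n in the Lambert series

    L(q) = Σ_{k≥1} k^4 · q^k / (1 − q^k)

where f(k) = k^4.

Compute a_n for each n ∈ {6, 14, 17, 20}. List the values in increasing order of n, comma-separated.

1394, 40834, 83522, 170898

[q^6] f(1)=1,f(2)=16,f(3)=81,f(6)=1296 ⇒ 1394
q^14  k|14↦f(k): 14:38416 7:2401 2:16 1:1  a_14=40834
[q^17] f(1)=1,f(17)=83521 ⇒ 83522
d|20:{1,2,4,5,10,20}  Σf=1+16+256+625+10000+160000=170898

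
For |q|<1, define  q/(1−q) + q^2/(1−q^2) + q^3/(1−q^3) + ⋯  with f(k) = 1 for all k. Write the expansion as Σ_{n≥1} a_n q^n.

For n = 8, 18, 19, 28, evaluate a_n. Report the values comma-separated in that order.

q^8  k|8↦f(k): 1:1 2:1 4:1 8:1  a_8=4
q^18  k|18↦f(k): 1:1 2:1 3:1 6:1 9:1 18:1  a_18=6
q^19  k|19↦f(k): 1:1 19:1  a_19=2
[q^28] f(1)=1,f(2)=1,f(4)=1,f(7)=1,f(14)=1,f(28)=1 ⇒ 6

4, 6, 2, 6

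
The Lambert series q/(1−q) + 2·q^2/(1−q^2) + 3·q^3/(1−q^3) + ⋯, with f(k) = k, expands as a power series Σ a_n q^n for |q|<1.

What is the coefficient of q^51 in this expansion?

a_51 = 72

q^51  k|51↦f(k): 1:1 3:3 17:17 51:51  a_51=72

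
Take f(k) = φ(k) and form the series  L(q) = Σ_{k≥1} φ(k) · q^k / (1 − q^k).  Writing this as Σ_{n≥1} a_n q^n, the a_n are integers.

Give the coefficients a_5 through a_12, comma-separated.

n=5: 5·1 1·5  φ→[4+1]=5
n=6: 1·6 2·3 3·2 6·1  φ→[1+1+2+2]=6
d|7:{1,7}  Σφ=1+6=7
[q^8] φ(8)=4,φ(4)=2,φ(2)=1,φ(1)=1 ⇒ 8
[q^9] φ(9)=6,φ(3)=2,φ(1)=1 ⇒ 9
d|10:{1,2,5,10}  Σφ=1+1+4+4=10
n=11: 1·11 11·1  φ→[1+10]=11
[q^12] φ(1)=1,φ(2)=1,φ(3)=2,φ(4)=2,φ(6)=2,φ(12)=4 ⇒ 12

5, 6, 7, 8, 9, 10, 11, 12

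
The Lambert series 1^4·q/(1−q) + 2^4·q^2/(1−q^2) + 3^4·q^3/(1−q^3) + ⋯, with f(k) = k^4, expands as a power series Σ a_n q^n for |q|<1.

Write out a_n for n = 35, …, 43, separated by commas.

1503652, 1813539, 1874162, 2215474, 2342084, 2734994, 2825762, 3348388, 3418802

[q^35] f(35)=1500625,f(7)=2401,f(5)=625,f(1)=1 ⇒ 1503652
d|36:{36,18,12,9,6,4,3,2,1}  Σf=1679616+104976+20736+6561+1296+256+81+16+1=1813539
d|37:{37,1}  Σf=1874161+1=1874162
q^38  k|38↦f(k): 1:1 2:16 19:130321 38:2085136  a_38=2215474
n=39: 1·39 3·13 13·3 39·1  f→[1+81+28561+2313441]=2342084
q^40  k|40↦f(k): 40:2560000 20:160000 10:10000 8:4096 5:625 4:256 2:16 1:1  a_40=2734994
n=41: 1·41 41·1  f→[1+2825761]=2825762
[q^42] f(42)=3111696,f(21)=194481,f(14)=38416,f(7)=2401,f(6)=1296,f(3)=81,f(2)=16,f(1)=1 ⇒ 3348388
n=43: 43·1 1·43  f→[3418801+1]=3418802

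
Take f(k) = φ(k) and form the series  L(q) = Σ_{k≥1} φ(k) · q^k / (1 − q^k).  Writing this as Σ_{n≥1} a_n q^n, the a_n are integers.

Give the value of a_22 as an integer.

n=22: 22·1 11·2 2·11 1·22  φ→[10+10+1+1]=22

a_22 = 22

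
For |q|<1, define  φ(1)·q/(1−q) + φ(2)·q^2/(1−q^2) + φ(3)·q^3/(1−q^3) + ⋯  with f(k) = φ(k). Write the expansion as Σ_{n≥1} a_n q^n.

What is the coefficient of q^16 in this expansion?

d|16:{1,2,4,8,16}  Σφ=1+1+2+4+8=16

a_16 = 16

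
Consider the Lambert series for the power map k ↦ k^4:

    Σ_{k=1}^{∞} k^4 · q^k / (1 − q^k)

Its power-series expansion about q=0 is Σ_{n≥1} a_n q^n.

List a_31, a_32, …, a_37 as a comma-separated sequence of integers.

[q^31] f(31)=923521,f(1)=1 ⇒ 923522
n=32: 1·32 2·16 4·8 8·4 16·2 32·1  f→[1+16+256+4096+65536+1048576]=1118481
q^33  k|33↦f(k): 33:1185921 11:14641 3:81 1:1  a_33=1200644
n=34: 34·1 17·2 2·17 1·34  f→[1336336+83521+16+1]=1419874
q^35  k|35↦f(k): 1:1 5:625 7:2401 35:1500625  a_35=1503652
q^36  k|36↦f(k): 36:1679616 18:104976 12:20736 9:6561 6:1296 4:256 3:81 2:16 1:1  a_36=1813539
q^37  k|37↦f(k): 37:1874161 1:1  a_37=1874162

923522, 1118481, 1200644, 1419874, 1503652, 1813539, 1874162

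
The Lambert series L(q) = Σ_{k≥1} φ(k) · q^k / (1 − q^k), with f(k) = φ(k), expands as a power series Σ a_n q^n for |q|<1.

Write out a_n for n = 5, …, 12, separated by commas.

q^5  k|5↦φ(k): 5:4 1:1  a_5=5
q^6  k|6↦φ(k): 6:2 3:2 2:1 1:1  a_6=6
q^7  k|7↦φ(k): 7:6 1:1  a_7=7
[q^8] φ(1)=1,φ(2)=1,φ(4)=2,φ(8)=4 ⇒ 8
[q^9] φ(9)=6,φ(3)=2,φ(1)=1 ⇒ 9
d|10:{10,5,2,1}  Σφ=4+4+1+1=10
n=11: 1·11 11·1  φ→[1+10]=11
[q^12] φ(12)=4,φ(6)=2,φ(4)=2,φ(3)=2,φ(2)=1,φ(1)=1 ⇒ 12

5, 6, 7, 8, 9, 10, 11, 12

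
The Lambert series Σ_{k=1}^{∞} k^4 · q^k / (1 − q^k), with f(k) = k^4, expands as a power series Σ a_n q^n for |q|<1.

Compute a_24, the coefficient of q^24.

[q^24] f(1)=1,f(2)=16,f(3)=81,f(4)=256,f(6)=1296,f(8)=4096,f(12)=20736,f(24)=331776 ⇒ 358258

a_24 = 358258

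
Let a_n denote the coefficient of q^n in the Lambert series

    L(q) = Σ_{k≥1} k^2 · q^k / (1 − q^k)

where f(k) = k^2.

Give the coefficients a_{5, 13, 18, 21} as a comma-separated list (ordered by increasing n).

[q^5] f(5)=25,f(1)=1 ⇒ 26
[q^13] f(13)=169,f(1)=1 ⇒ 170
n=18: 1·18 2·9 3·6 6·3 9·2 18·1  f→[1+4+9+36+81+324]=455
[q^21] f(21)=441,f(7)=49,f(3)=9,f(1)=1 ⇒ 500

26, 170, 455, 500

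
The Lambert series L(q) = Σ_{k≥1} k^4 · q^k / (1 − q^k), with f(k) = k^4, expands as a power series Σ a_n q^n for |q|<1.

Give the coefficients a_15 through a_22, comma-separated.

q^15  k|15↦f(k): 1:1 3:81 5:625 15:50625  a_15=51332
q^16  k|16↦f(k): 16:65536 8:4096 4:256 2:16 1:1  a_16=69905
q^17  k|17↦f(k): 1:1 17:83521  a_17=83522
q^18  k|18↦f(k): 18:104976 9:6561 6:1296 3:81 2:16 1:1  a_18=112931
[q^19] f(1)=1,f(19)=130321 ⇒ 130322
[q^20] f(1)=1,f(2)=16,f(4)=256,f(5)=625,f(10)=10000,f(20)=160000 ⇒ 170898
d|21:{1,3,7,21}  Σf=1+81+2401+194481=196964
q^22  k|22↦f(k): 22:234256 11:14641 2:16 1:1  a_22=248914

51332, 69905, 83522, 112931, 130322, 170898, 196964, 248914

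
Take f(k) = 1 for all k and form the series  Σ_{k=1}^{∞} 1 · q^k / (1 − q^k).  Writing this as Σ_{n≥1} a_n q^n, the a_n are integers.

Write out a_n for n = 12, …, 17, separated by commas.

6, 2, 4, 4, 5, 2

q^12  k|12↦f(k): 12:1 6:1 4:1 3:1 2:1 1:1  a_12=6
q^13  k|13↦f(k): 13:1 1:1  a_13=2
[q^14] f(1)=1,f(2)=1,f(7)=1,f(14)=1 ⇒ 4
q^15  k|15↦f(k): 15:1 5:1 3:1 1:1  a_15=4
n=16: 1·16 2·8 4·4 8·2 16·1  f→[1+1+1+1+1]=5
q^17  k|17↦f(k): 17:1 1:1  a_17=2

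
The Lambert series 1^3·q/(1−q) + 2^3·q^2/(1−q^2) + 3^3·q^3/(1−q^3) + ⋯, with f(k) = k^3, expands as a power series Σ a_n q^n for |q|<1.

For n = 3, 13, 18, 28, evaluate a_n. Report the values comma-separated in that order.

[q^3] f(3)=27,f(1)=1 ⇒ 28
q^13  k|13↦f(k): 13:2197 1:1  a_13=2198
n=18: 18·1 9·2 6·3 3·6 2·9 1·18  f→[5832+729+216+27+8+1]=6813
q^28  k|28↦f(k): 1:1 2:8 4:64 7:343 14:2744 28:21952  a_28=25112

28, 2198, 6813, 25112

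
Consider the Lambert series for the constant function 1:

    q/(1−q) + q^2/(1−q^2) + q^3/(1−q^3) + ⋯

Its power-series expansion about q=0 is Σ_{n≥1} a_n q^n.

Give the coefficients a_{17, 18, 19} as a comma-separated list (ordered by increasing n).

d|17:{17,1}  Σf=1+1=2
q^18  k|18↦f(k): 18:1 9:1 6:1 3:1 2:1 1:1  a_18=6
q^19  k|19↦f(k): 1:1 19:1  a_19=2

2, 6, 2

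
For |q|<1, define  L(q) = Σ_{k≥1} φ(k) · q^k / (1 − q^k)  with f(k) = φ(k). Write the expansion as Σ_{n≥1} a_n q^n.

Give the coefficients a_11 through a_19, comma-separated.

n=11: 1·11 11·1  φ→[1+10]=11
n=12: 1·12 2·6 3·4 4·3 6·2 12·1  φ→[1+1+2+2+2+4]=12
[q^13] φ(13)=12,φ(1)=1 ⇒ 13
d|14:{14,7,2,1}  Σφ=6+6+1+1=14
q^15  k|15↦φ(k): 15:8 5:4 3:2 1:1  a_15=15
[q^16] φ(16)=8,φ(8)=4,φ(4)=2,φ(2)=1,φ(1)=1 ⇒ 16
n=17: 17·1 1·17  φ→[16+1]=17
[q^18] φ(1)=1,φ(2)=1,φ(3)=2,φ(6)=2,φ(9)=6,φ(18)=6 ⇒ 18
[q^19] φ(19)=18,φ(1)=1 ⇒ 19

11, 12, 13, 14, 15, 16, 17, 18, 19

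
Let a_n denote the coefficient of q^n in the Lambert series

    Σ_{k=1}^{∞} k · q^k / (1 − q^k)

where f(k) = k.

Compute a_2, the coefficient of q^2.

a_2 = 3

n=2: 2·1 1·2  f→[2+1]=3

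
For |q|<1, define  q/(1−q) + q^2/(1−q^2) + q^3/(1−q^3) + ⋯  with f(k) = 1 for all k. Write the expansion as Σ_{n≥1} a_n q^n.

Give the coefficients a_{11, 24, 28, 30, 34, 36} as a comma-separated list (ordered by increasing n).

d|11:{1,11}  Σf=1+1=2
q^24  k|24↦f(k): 1:1 2:1 3:1 4:1 6:1 8:1 12:1 24:1  a_24=8
d|28:{28,14,7,4,2,1}  Σf=1+1+1+1+1+1=6
n=30: 1·30 2·15 3·10 5·6 6·5 10·3 15·2 30·1  f→[1+1+1+1+1+1+1+1]=8
d|34:{1,2,17,34}  Σf=1+1+1+1=4
d|36:{36,18,12,9,6,4,3,2,1}  Σf=1+1+1+1+1+1+1+1+1=9

2, 8, 6, 8, 4, 9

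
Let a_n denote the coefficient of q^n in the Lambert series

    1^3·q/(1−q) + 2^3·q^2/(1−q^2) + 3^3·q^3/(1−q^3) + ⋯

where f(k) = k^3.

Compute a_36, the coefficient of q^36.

a_36 = 55261

n=36: 36·1 18·2 12·3 9·4 6·6 4·9 3·12 2·18 1·36  f→[46656+5832+1728+729+216+64+27+8+1]=55261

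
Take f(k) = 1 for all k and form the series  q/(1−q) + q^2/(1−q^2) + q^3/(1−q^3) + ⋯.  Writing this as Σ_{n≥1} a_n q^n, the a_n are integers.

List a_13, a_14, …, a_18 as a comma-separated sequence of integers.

d|13:{13,1}  Σf=1+1=2
q^14  k|14↦f(k): 1:1 2:1 7:1 14:1  a_14=4
[q^15] f(15)=1,f(5)=1,f(3)=1,f(1)=1 ⇒ 4
n=16: 1·16 2·8 4·4 8·2 16·1  f→[1+1+1+1+1]=5
q^17  k|17↦f(k): 1:1 17:1  a_17=2
[q^18] f(18)=1,f(9)=1,f(6)=1,f(3)=1,f(2)=1,f(1)=1 ⇒ 6

2, 4, 4, 5, 2, 6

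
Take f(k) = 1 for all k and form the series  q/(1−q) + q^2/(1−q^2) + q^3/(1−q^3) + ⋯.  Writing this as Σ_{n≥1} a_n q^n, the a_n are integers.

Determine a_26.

q^26  k|26↦f(k): 1:1 2:1 13:1 26:1  a_26=4

a_26 = 4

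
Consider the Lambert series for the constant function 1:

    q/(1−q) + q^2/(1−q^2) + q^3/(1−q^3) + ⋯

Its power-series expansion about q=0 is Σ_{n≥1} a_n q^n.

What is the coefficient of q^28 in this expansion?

a_28 = 6

d|28:{28,14,7,4,2,1}  Σf=1+1+1+1+1+1=6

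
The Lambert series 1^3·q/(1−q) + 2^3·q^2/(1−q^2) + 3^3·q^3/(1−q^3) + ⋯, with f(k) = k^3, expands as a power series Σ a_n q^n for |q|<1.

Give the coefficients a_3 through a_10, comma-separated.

[q^3] f(1)=1,f(3)=27 ⇒ 28
q^4  k|4↦f(k): 4:64 2:8 1:1  a_4=73
q^5  k|5↦f(k): 5:125 1:1  a_5=126
[q^6] f(1)=1,f(2)=8,f(3)=27,f(6)=216 ⇒ 252
n=7: 7·1 1·7  f→[343+1]=344
d|8:{8,4,2,1}  Σf=512+64+8+1=585
[q^9] f(9)=729,f(3)=27,f(1)=1 ⇒ 757
q^10  k|10↦f(k): 1:1 2:8 5:125 10:1000  a_10=1134

28, 73, 126, 252, 344, 585, 757, 1134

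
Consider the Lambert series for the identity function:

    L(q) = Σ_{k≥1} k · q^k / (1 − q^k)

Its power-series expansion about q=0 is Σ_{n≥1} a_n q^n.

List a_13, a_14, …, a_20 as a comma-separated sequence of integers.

14, 24, 24, 31, 18, 39, 20, 42

q^13  k|13↦f(k): 1:1 13:13  a_13=14
[q^14] f(1)=1,f(2)=2,f(7)=7,f(14)=14 ⇒ 24
d|15:{1,3,5,15}  Σf=1+3+5+15=24
[q^16] f(1)=1,f(2)=2,f(4)=4,f(8)=8,f(16)=16 ⇒ 31
[q^17] f(17)=17,f(1)=1 ⇒ 18
[q^18] f(18)=18,f(9)=9,f(6)=6,f(3)=3,f(2)=2,f(1)=1 ⇒ 39
q^19  k|19↦f(k): 1:1 19:19  a_19=20
q^20  k|20↦f(k): 20:20 10:10 5:5 4:4 2:2 1:1  a_20=42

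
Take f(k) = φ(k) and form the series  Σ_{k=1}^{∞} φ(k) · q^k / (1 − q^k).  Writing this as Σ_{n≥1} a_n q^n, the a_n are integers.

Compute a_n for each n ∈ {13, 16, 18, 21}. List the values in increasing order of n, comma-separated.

d|13:{1,13}  Σφ=1+12=13
q^16  k|16↦φ(k): 1:1 2:1 4:2 8:4 16:8  a_16=16
n=18: 18·1 9·2 6·3 3·6 2·9 1·18  φ→[6+6+2+2+1+1]=18
n=21: 1·21 3·7 7·3 21·1  φ→[1+2+6+12]=21

13, 16, 18, 21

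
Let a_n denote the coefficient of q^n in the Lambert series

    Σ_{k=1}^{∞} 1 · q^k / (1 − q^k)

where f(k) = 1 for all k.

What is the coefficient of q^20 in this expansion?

q^20  k|20↦f(k): 20:1 10:1 5:1 4:1 2:1 1:1  a_20=6

a_20 = 6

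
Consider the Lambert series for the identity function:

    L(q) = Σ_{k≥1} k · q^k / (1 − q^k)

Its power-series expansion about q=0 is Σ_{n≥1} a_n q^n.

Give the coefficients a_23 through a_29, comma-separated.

24, 60, 31, 42, 40, 56, 30

[q^23] f(23)=23,f(1)=1 ⇒ 24
n=24: 24·1 12·2 8·3 6·4 4·6 3·8 2·12 1·24  f→[24+12+8+6+4+3+2+1]=60
[q^25] f(1)=1,f(5)=5,f(25)=25 ⇒ 31
n=26: 1·26 2·13 13·2 26·1  f→[1+2+13+26]=42
n=27: 1·27 3·9 9·3 27·1  f→[1+3+9+27]=40
[q^28] f(28)=28,f(14)=14,f(7)=7,f(4)=4,f(2)=2,f(1)=1 ⇒ 56
[q^29] f(29)=29,f(1)=1 ⇒ 30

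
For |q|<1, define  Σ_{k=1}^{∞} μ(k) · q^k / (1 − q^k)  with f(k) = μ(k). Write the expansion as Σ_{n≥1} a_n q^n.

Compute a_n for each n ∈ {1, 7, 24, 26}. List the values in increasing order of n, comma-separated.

[q^1] μ(1)=1 ⇒ 1
[q^7] μ(7)=-1,μ(1)=1 ⇒ 0
n=24: 24·1 12·2 8·3 6·4 4·6 3·8 2·12 1·24  μ→[0+0+0+1+0+(-1)+(-1)+1]=0
q^26  k|26↦μ(k): 1:1 2:-1 13:-1 26:1  a_26=0

1, 0, 0, 0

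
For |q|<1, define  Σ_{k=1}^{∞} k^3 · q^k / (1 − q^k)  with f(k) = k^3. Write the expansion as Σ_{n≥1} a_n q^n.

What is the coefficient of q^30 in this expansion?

a_30 = 31752

n=30: 1·30 2·15 3·10 5·6 6·5 10·3 15·2 30·1  f→[1+8+27+125+216+1000+3375+27000]=31752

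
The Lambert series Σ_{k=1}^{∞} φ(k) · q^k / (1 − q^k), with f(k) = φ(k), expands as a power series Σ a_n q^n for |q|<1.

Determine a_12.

n=12: 1·12 2·6 3·4 4·3 6·2 12·1  φ→[1+1+2+2+2+4]=12

a_12 = 12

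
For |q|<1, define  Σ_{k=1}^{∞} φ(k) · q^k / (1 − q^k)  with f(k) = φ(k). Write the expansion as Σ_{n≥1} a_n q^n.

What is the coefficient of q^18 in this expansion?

[q^18] φ(1)=1,φ(2)=1,φ(3)=2,φ(6)=2,φ(9)=6,φ(18)=6 ⇒ 18

a_18 = 18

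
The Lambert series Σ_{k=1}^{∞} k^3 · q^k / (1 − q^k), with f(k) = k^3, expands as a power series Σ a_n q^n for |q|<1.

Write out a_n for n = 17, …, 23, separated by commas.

4914, 6813, 6860, 9198, 9632, 11988, 12168

n=17: 1·17 17·1  f→[1+4913]=4914
n=18: 18·1 9·2 6·3 3·6 2·9 1·18  f→[5832+729+216+27+8+1]=6813
q^19  k|19↦f(k): 19:6859 1:1  a_19=6860
n=20: 1·20 2·10 4·5 5·4 10·2 20·1  f→[1+8+64+125+1000+8000]=9198
q^21  k|21↦f(k): 1:1 3:27 7:343 21:9261  a_21=9632
q^22  k|22↦f(k): 1:1 2:8 11:1331 22:10648  a_22=11988
n=23: 23·1 1·23  f→[12167+1]=12168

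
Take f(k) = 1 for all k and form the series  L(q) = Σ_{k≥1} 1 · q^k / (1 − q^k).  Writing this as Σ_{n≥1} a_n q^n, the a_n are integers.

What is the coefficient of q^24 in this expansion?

[q^24] f(1)=1,f(2)=1,f(3)=1,f(4)=1,f(6)=1,f(8)=1,f(12)=1,f(24)=1 ⇒ 8

a_24 = 8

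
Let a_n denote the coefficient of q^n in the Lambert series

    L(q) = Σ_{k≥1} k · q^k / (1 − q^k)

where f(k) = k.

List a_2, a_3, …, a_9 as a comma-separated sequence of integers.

q^2  k|2↦f(k): 2:2 1:1  a_2=3
n=3: 1·3 3·1  f→[1+3]=4
d|4:{1,2,4}  Σf=1+2+4=7
[q^5] f(1)=1,f(5)=5 ⇒ 6
q^6  k|6↦f(k): 6:6 3:3 2:2 1:1  a_6=12
n=7: 1·7 7·1  f→[1+7]=8
q^8  k|8↦f(k): 1:1 2:2 4:4 8:8  a_8=15
[q^9] f(1)=1,f(3)=3,f(9)=9 ⇒ 13

3, 4, 7, 6, 12, 8, 15, 13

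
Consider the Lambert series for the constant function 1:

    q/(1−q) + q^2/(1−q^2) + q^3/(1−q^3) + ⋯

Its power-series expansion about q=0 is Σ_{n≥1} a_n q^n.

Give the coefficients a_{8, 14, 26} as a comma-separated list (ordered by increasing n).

4, 4, 4

q^8  k|8↦f(k): 8:1 4:1 2:1 1:1  a_8=4
q^14  k|14↦f(k): 1:1 2:1 7:1 14:1  a_14=4
n=26: 1·26 2·13 13·2 26·1  f→[1+1+1+1]=4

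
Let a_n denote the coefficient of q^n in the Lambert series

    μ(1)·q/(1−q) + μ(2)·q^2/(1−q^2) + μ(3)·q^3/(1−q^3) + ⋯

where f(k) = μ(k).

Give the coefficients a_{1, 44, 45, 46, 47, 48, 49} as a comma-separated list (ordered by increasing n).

1, 0, 0, 0, 0, 0, 0

q^1  k|1↦μ(k): 1:1  a_1=1
[q^44] μ(44)=0,μ(22)=1,μ(11)=-1,μ(4)=0,μ(2)=-1,μ(1)=1 ⇒ 0
d|45:{45,15,9,5,3,1}  Σμ=0+1+0+(-1)+(-1)+1=0
d|46:{1,2,23,46}  Σμ=1+(-1)+(-1)+1=0
q^47  k|47↦μ(k): 1:1 47:-1  a_47=0
d|48:{48,24,16,12,8,6,4,3,2,1}  Σμ=0+0+0+0+0+1+0+(-1)+(-1)+1=0
[q^49] μ(1)=1,μ(7)=-1,μ(49)=0 ⇒ 0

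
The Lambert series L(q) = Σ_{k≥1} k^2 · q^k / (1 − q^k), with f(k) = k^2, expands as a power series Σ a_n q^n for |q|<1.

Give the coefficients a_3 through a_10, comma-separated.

[q^3] f(1)=1,f(3)=9 ⇒ 10
[q^4] f(1)=1,f(2)=4,f(4)=16 ⇒ 21
q^5  k|5↦f(k): 5:25 1:1  a_5=26
q^6  k|6↦f(k): 1:1 2:4 3:9 6:36  a_6=50
n=7: 7·1 1·7  f→[49+1]=50
d|8:{1,2,4,8}  Σf=1+4+16+64=85
n=9: 9·1 3·3 1·9  f→[81+9+1]=91
[q^10] f(1)=1,f(2)=4,f(5)=25,f(10)=100 ⇒ 130

10, 21, 26, 50, 50, 85, 91, 130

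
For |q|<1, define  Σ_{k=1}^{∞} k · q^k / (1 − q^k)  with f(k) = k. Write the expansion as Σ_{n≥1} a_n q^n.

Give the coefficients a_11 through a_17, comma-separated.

12, 28, 14, 24, 24, 31, 18

d|11:{1,11}  Σf=1+11=12
d|12:{1,2,3,4,6,12}  Σf=1+2+3+4+6+12=28
n=13: 1·13 13·1  f→[1+13]=14
[q^14] f(14)=14,f(7)=7,f(2)=2,f(1)=1 ⇒ 24
n=15: 15·1 5·3 3·5 1·15  f→[15+5+3+1]=24
q^16  k|16↦f(k): 1:1 2:2 4:4 8:8 16:16  a_16=31
n=17: 17·1 1·17  f→[17+1]=18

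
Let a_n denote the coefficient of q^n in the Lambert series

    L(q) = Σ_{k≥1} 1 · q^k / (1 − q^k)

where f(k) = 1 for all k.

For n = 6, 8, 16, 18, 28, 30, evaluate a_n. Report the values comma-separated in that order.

4, 4, 5, 6, 6, 8

d|6:{1,2,3,6}  Σf=1+1+1+1=4
d|8:{1,2,4,8}  Σf=1+1+1+1=4
q^16  k|16↦f(k): 1:1 2:1 4:1 8:1 16:1  a_16=5
d|18:{18,9,6,3,2,1}  Σf=1+1+1+1+1+1=6
d|28:{1,2,4,7,14,28}  Σf=1+1+1+1+1+1=6
q^30  k|30↦f(k): 30:1 15:1 10:1 6:1 5:1 3:1 2:1 1:1  a_30=8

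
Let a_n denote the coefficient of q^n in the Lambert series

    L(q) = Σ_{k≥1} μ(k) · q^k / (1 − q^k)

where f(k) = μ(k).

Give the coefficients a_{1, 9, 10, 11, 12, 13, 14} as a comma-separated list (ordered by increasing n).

1, 0, 0, 0, 0, 0, 0

d|1:{1}  Σμ=1=1
q^9  k|9↦μ(k): 9:0 3:-1 1:1  a_9=0
q^10  k|10↦μ(k): 1:1 2:-1 5:-1 10:1  a_10=0
n=11: 11·1 1·11  μ→[(-1)+1]=0
n=12: 12·1 6·2 4·3 3·4 2·6 1·12  μ→[0+1+0+(-1)+(-1)+1]=0
d|13:{1,13}  Σμ=1+(-1)=0
n=14: 1·14 2·7 7·2 14·1  μ→[1+(-1)+(-1)+1]=0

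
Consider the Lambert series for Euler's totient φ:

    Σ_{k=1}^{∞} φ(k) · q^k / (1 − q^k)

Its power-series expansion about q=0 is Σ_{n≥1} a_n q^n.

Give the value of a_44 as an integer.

q^44  k|44↦φ(k): 1:1 2:1 4:2 11:10 22:10 44:20  a_44=44

a_44 = 44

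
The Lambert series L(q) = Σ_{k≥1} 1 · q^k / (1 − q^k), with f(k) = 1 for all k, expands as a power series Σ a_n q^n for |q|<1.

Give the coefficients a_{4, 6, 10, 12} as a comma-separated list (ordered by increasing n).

3, 4, 4, 6

q^4  k|4↦f(k): 4:1 2:1 1:1  a_4=3
d|6:{6,3,2,1}  Σf=1+1+1+1=4
n=10: 1·10 2·5 5·2 10·1  f→[1+1+1+1]=4
[q^12] f(12)=1,f(6)=1,f(4)=1,f(3)=1,f(2)=1,f(1)=1 ⇒ 6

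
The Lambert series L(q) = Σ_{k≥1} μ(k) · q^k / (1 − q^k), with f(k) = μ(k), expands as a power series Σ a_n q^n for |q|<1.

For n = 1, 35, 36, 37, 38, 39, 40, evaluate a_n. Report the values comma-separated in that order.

n=1: 1·1  μ→[1]=1
d|35:{35,7,5,1}  Σμ=1+(-1)+(-1)+1=0
d|36:{36,18,12,9,6,4,3,2,1}  Σμ=0+0+0+0+1+0+(-1)+(-1)+1=0
n=37: 1·37 37·1  μ→[1+(-1)]=0
[q^38] μ(38)=1,μ(19)=-1,μ(2)=-1,μ(1)=1 ⇒ 0
[q^39] μ(1)=1,μ(3)=-1,μ(13)=-1,μ(39)=1 ⇒ 0
q^40  k|40↦μ(k): 40:0 20:0 10:1 8:0 5:-1 4:0 2:-1 1:1  a_40=0

1, 0, 0, 0, 0, 0, 0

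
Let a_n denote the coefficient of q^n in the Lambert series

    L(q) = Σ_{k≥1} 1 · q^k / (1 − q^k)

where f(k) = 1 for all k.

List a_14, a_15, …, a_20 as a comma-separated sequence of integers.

d|14:{1,2,7,14}  Σf=1+1+1+1=4
[q^15] f(15)=1,f(5)=1,f(3)=1,f(1)=1 ⇒ 4
q^16  k|16↦f(k): 1:1 2:1 4:1 8:1 16:1  a_16=5
q^17  k|17↦f(k): 17:1 1:1  a_17=2
d|18:{18,9,6,3,2,1}  Σf=1+1+1+1+1+1=6
d|19:{1,19}  Σf=1+1=2
q^20  k|20↦f(k): 1:1 2:1 4:1 5:1 10:1 20:1  a_20=6

4, 4, 5, 2, 6, 2, 6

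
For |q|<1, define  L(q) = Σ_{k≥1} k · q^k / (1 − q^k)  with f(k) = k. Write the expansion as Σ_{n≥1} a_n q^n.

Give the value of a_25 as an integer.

[q^25] f(1)=1,f(5)=5,f(25)=25 ⇒ 31

a_25 = 31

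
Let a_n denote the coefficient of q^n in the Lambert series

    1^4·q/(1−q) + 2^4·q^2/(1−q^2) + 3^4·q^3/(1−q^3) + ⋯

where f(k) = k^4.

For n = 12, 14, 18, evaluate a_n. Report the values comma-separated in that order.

22386, 40834, 112931

n=12: 1·12 2·6 3·4 4·3 6·2 12·1  f→[1+16+81+256+1296+20736]=22386
d|14:{1,2,7,14}  Σf=1+16+2401+38416=40834
q^18  k|18↦f(k): 18:104976 9:6561 6:1296 3:81 2:16 1:1  a_18=112931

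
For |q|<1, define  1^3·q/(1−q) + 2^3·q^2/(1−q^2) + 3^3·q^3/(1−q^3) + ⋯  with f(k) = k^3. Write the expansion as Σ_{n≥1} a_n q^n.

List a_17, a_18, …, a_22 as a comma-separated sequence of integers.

d|17:{17,1}  Σf=4913+1=4914
[q^18] f(18)=5832,f(9)=729,f(6)=216,f(3)=27,f(2)=8,f(1)=1 ⇒ 6813
[q^19] f(19)=6859,f(1)=1 ⇒ 6860
d|20:{20,10,5,4,2,1}  Σf=8000+1000+125+64+8+1=9198
d|21:{1,3,7,21}  Σf=1+27+343+9261=9632
[q^22] f(1)=1,f(2)=8,f(11)=1331,f(22)=10648 ⇒ 11988

4914, 6813, 6860, 9198, 9632, 11988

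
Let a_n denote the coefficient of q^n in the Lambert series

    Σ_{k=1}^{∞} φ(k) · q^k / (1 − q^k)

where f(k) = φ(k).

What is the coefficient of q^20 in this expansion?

q^20  k|20↦φ(k): 20:8 10:4 5:4 4:2 2:1 1:1  a_20=20

a_20 = 20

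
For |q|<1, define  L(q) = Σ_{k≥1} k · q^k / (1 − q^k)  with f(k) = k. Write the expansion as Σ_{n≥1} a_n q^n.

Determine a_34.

a_34 = 54

[q^34] f(34)=34,f(17)=17,f(2)=2,f(1)=1 ⇒ 54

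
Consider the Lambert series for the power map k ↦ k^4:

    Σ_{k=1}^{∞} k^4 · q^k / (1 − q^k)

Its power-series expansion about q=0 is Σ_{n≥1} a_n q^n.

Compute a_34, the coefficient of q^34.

a_34 = 1419874

q^34  k|34↦f(k): 1:1 2:16 17:83521 34:1336336  a_34=1419874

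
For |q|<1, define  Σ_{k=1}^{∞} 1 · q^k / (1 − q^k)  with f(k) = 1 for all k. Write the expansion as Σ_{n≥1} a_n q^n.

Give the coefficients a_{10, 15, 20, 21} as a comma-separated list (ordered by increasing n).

[q^10] f(10)=1,f(5)=1,f(2)=1,f(1)=1 ⇒ 4
q^15  k|15↦f(k): 1:1 3:1 5:1 15:1  a_15=4
q^20  k|20↦f(k): 20:1 10:1 5:1 4:1 2:1 1:1  a_20=6
[q^21] f(1)=1,f(3)=1,f(7)=1,f(21)=1 ⇒ 4

4, 4, 6, 4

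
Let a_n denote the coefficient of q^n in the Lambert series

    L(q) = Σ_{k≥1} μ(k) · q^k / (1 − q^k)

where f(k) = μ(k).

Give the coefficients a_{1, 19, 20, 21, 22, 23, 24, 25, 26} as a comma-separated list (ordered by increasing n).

1, 0, 0, 0, 0, 0, 0, 0, 0

n=1: 1·1  μ→[1]=1
n=19: 1·19 19·1  μ→[1+(-1)]=0
d|20:{20,10,5,4,2,1}  Σμ=0+1+(-1)+0+(-1)+1=0
d|21:{21,7,3,1}  Σμ=1+(-1)+(-1)+1=0
q^22  k|22↦μ(k): 22:1 11:-1 2:-1 1:1  a_22=0
n=23: 23·1 1·23  μ→[(-1)+1]=0
[q^24] μ(1)=1,μ(2)=-1,μ(3)=-1,μ(4)=0,μ(6)=1,μ(8)=0,μ(12)=0,μ(24)=0 ⇒ 0
q^25  k|25↦μ(k): 1:1 5:-1 25:0  a_25=0
q^26  k|26↦μ(k): 1:1 2:-1 13:-1 26:1  a_26=0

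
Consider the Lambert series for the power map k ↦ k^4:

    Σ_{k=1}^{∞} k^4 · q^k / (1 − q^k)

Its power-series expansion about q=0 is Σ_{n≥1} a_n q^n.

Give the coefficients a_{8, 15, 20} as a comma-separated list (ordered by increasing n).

4369, 51332, 170898

[q^8] f(1)=1,f(2)=16,f(4)=256,f(8)=4096 ⇒ 4369
[q^15] f(1)=1,f(3)=81,f(5)=625,f(15)=50625 ⇒ 51332
q^20  k|20↦f(k): 20:160000 10:10000 5:625 4:256 2:16 1:1  a_20=170898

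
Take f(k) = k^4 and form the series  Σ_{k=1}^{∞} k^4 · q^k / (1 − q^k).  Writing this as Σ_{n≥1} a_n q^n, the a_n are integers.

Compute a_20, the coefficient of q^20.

a_20 = 170898

d|20:{1,2,4,5,10,20}  Σf=1+16+256+625+10000+160000=170898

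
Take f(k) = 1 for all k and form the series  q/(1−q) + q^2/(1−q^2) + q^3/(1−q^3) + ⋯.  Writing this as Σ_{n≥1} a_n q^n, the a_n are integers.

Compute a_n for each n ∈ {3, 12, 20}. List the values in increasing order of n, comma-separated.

2, 6, 6

d|3:{3,1}  Σf=1+1=2
n=12: 1·12 2·6 3·4 4·3 6·2 12·1  f→[1+1+1+1+1+1]=6
q^20  k|20↦f(k): 1:1 2:1 4:1 5:1 10:1 20:1  a_20=6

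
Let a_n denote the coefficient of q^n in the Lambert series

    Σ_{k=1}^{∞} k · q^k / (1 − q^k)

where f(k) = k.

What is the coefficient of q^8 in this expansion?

d|8:{1,2,4,8}  Σf=1+2+4+8=15

a_8 = 15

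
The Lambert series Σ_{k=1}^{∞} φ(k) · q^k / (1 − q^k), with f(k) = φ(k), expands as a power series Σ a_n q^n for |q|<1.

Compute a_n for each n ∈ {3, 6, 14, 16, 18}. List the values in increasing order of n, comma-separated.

[q^3] φ(3)=2,φ(1)=1 ⇒ 3
d|6:{1,2,3,6}  Σφ=1+1+2+2=6
n=14: 1·14 2·7 7·2 14·1  φ→[1+1+6+6]=14
[q^16] φ(1)=1,φ(2)=1,φ(4)=2,φ(8)=4,φ(16)=8 ⇒ 16
[q^18] φ(1)=1,φ(2)=1,φ(3)=2,φ(6)=2,φ(9)=6,φ(18)=6 ⇒ 18

3, 6, 14, 16, 18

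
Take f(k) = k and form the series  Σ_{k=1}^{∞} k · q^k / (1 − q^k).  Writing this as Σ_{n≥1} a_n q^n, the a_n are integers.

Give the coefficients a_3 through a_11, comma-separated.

q^3  k|3↦f(k): 1:1 3:3  a_3=4
n=4: 1·4 2·2 4·1  f→[1+2+4]=7
[q^5] f(1)=1,f(5)=5 ⇒ 6
[q^6] f(6)=6,f(3)=3,f(2)=2,f(1)=1 ⇒ 12
n=7: 1·7 7·1  f→[1+7]=8
q^8  k|8↦f(k): 1:1 2:2 4:4 8:8  a_8=15
d|9:{1,3,9}  Σf=1+3+9=13
d|10:{10,5,2,1}  Σf=10+5+2+1=18
n=11: 11·1 1·11  f→[11+1]=12

4, 7, 6, 12, 8, 15, 13, 18, 12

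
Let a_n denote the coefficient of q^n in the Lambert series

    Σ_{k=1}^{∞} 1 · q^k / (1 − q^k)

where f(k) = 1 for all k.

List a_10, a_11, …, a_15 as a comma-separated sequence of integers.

q^10  k|10↦f(k): 10:1 5:1 2:1 1:1  a_10=4
[q^11] f(11)=1,f(1)=1 ⇒ 2
q^12  k|12↦f(k): 12:1 6:1 4:1 3:1 2:1 1:1  a_12=6
[q^13] f(13)=1,f(1)=1 ⇒ 2
[q^14] f(14)=1,f(7)=1,f(2)=1,f(1)=1 ⇒ 4
d|15:{1,3,5,15}  Σf=1+1+1+1=4

4, 2, 6, 2, 4, 4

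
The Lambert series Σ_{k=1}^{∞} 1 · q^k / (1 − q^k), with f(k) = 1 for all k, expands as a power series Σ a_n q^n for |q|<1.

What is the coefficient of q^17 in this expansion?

d|17:{17,1}  Σf=1+1=2

a_17 = 2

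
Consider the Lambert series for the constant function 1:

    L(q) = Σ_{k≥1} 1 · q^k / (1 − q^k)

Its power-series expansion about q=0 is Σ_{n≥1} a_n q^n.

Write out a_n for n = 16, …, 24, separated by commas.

5, 2, 6, 2, 6, 4, 4, 2, 8

d|16:{1,2,4,8,16}  Σf=1+1+1+1+1=5
n=17: 1·17 17·1  f→[1+1]=2
q^18  k|18↦f(k): 18:1 9:1 6:1 3:1 2:1 1:1  a_18=6
n=19: 1·19 19·1  f→[1+1]=2
[q^20] f(1)=1,f(2)=1,f(4)=1,f(5)=1,f(10)=1,f(20)=1 ⇒ 6
d|21:{21,7,3,1}  Σf=1+1+1+1=4
n=22: 1·22 2·11 11·2 22·1  f→[1+1+1+1]=4
d|23:{23,1}  Σf=1+1=2
q^24  k|24↦f(k): 1:1 2:1 3:1 4:1 6:1 8:1 12:1 24:1  a_24=8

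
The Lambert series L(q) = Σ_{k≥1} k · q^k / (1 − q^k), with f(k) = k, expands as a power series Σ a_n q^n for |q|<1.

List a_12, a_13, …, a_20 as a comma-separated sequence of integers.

28, 14, 24, 24, 31, 18, 39, 20, 42

d|12:{1,2,3,4,6,12}  Σf=1+2+3+4+6+12=28
d|13:{13,1}  Σf=13+1=14
[q^14] f(14)=14,f(7)=7,f(2)=2,f(1)=1 ⇒ 24
n=15: 1·15 3·5 5·3 15·1  f→[1+3+5+15]=24
[q^16] f(1)=1,f(2)=2,f(4)=4,f(8)=8,f(16)=16 ⇒ 31
q^17  k|17↦f(k): 17:17 1:1  a_17=18
q^18  k|18↦f(k): 1:1 2:2 3:3 6:6 9:9 18:18  a_18=39
q^19  k|19↦f(k): 1:1 19:19  a_19=20
n=20: 20·1 10·2 5·4 4·5 2·10 1·20  f→[20+10+5+4+2+1]=42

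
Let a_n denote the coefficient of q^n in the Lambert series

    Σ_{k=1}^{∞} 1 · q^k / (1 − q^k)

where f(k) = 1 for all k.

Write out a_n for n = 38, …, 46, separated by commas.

4, 4, 8, 2, 8, 2, 6, 6, 4

d|38:{1,2,19,38}  Σf=1+1+1+1=4
q^39  k|39↦f(k): 39:1 13:1 3:1 1:1  a_39=4
d|40:{40,20,10,8,5,4,2,1}  Σf=1+1+1+1+1+1+1+1=8
n=41: 41·1 1·41  f→[1+1]=2
[q^42] f(1)=1,f(2)=1,f(3)=1,f(6)=1,f(7)=1,f(14)=1,f(21)=1,f(42)=1 ⇒ 8
n=43: 43·1 1·43  f→[1+1]=2
[q^44] f(44)=1,f(22)=1,f(11)=1,f(4)=1,f(2)=1,f(1)=1 ⇒ 6
[q^45] f(45)=1,f(15)=1,f(9)=1,f(5)=1,f(3)=1,f(1)=1 ⇒ 6
n=46: 1·46 2·23 23·2 46·1  f→[1+1+1+1]=4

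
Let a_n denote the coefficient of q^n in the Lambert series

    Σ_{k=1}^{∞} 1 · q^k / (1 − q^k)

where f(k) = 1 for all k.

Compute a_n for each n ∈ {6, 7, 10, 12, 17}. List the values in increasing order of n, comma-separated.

4, 2, 4, 6, 2

[q^6] f(6)=1,f(3)=1,f(2)=1,f(1)=1 ⇒ 4
[q^7] f(7)=1,f(1)=1 ⇒ 2
d|10:{10,5,2,1}  Σf=1+1+1+1=4
d|12:{12,6,4,3,2,1}  Σf=1+1+1+1+1+1=6
d|17:{17,1}  Σf=1+1=2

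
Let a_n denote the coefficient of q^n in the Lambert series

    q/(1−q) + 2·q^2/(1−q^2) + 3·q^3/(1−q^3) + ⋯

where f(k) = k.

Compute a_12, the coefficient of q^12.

a_12 = 28

[q^12] f(1)=1,f(2)=2,f(3)=3,f(4)=4,f(6)=6,f(12)=12 ⇒ 28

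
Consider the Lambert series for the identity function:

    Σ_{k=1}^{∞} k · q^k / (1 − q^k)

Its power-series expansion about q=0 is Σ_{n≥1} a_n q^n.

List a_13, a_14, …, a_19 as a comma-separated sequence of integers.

q^13  k|13↦f(k): 13:13 1:1  a_13=14
q^14  k|14↦f(k): 14:14 7:7 2:2 1:1  a_14=24
[q^15] f(15)=15,f(5)=5,f(3)=3,f(1)=1 ⇒ 24
d|16:{1,2,4,8,16}  Σf=1+2+4+8+16=31
d|17:{1,17}  Σf=1+17=18
d|18:{1,2,3,6,9,18}  Σf=1+2+3+6+9+18=39
[q^19] f(19)=19,f(1)=1 ⇒ 20

14, 24, 24, 31, 18, 39, 20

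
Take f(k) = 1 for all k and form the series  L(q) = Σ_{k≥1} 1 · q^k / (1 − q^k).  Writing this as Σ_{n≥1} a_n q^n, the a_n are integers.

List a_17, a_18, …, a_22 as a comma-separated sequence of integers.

d|17:{17,1}  Σf=1+1=2
q^18  k|18↦f(k): 1:1 2:1 3:1 6:1 9:1 18:1  a_18=6
q^19  k|19↦f(k): 1:1 19:1  a_19=2
q^20  k|20↦f(k): 1:1 2:1 4:1 5:1 10:1 20:1  a_20=6
[q^21] f(1)=1,f(3)=1,f(7)=1,f(21)=1 ⇒ 4
q^22  k|22↦f(k): 22:1 11:1 2:1 1:1  a_22=4

2, 6, 2, 6, 4, 4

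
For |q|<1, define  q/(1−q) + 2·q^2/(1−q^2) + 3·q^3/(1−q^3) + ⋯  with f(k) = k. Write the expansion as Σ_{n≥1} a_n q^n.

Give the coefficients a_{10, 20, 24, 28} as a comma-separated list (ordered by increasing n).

n=10: 10·1 5·2 2·5 1·10  f→[10+5+2+1]=18
q^20  k|20↦f(k): 20:20 10:10 5:5 4:4 2:2 1:1  a_20=42
q^24  k|24↦f(k): 24:24 12:12 8:8 6:6 4:4 3:3 2:2 1:1  a_24=60
d|28:{28,14,7,4,2,1}  Σf=28+14+7+4+2+1=56

18, 42, 60, 56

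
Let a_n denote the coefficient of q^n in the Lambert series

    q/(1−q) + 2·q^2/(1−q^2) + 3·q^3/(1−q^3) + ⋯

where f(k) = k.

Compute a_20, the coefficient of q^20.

[q^20] f(1)=1,f(2)=2,f(4)=4,f(5)=5,f(10)=10,f(20)=20 ⇒ 42

a_20 = 42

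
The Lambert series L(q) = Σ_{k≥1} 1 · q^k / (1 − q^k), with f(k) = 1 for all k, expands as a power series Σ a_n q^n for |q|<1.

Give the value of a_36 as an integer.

a_36 = 9

n=36: 1·36 2·18 3·12 4·9 6·6 9·4 12·3 18·2 36·1  f→[1+1+1+1+1+1+1+1+1]=9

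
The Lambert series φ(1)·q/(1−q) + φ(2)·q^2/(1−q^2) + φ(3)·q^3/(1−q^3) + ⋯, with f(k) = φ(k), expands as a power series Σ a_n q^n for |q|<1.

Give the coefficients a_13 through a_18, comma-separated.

q^13  k|13↦φ(k): 1:1 13:12  a_13=13
d|14:{1,2,7,14}  Σφ=1+1+6+6=14
q^15  k|15↦φ(k): 1:1 3:2 5:4 15:8  a_15=15
q^16  k|16↦φ(k): 1:1 2:1 4:2 8:4 16:8  a_16=16
[q^17] φ(1)=1,φ(17)=16 ⇒ 17
[q^18] φ(18)=6,φ(9)=6,φ(6)=2,φ(3)=2,φ(2)=1,φ(1)=1 ⇒ 18

13, 14, 15, 16, 17, 18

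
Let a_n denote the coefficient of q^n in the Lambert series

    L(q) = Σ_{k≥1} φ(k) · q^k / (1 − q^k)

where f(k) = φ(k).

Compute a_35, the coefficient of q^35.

[q^35] φ(1)=1,φ(5)=4,φ(7)=6,φ(35)=24 ⇒ 35

a_35 = 35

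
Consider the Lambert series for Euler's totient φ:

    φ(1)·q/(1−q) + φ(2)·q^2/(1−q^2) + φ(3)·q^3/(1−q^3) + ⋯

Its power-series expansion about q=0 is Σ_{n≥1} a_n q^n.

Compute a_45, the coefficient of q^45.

d|45:{45,15,9,5,3,1}  Σφ=24+8+6+4+2+1=45

a_45 = 45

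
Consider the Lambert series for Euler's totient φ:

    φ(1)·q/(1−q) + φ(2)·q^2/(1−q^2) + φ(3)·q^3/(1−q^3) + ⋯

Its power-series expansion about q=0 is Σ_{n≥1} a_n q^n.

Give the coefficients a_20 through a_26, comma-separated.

q^20  k|20↦φ(k): 20:8 10:4 5:4 4:2 2:1 1:1  a_20=20
q^21  k|21↦φ(k): 21:12 7:6 3:2 1:1  a_21=21
[q^22] φ(1)=1,φ(2)=1,φ(11)=10,φ(22)=10 ⇒ 22
[q^23] φ(1)=1,φ(23)=22 ⇒ 23
q^24  k|24↦φ(k): 24:8 12:4 8:4 6:2 4:2 3:2 2:1 1:1  a_24=24
q^25  k|25↦φ(k): 1:1 5:4 25:20  a_25=25
d|26:{1,2,13,26}  Σφ=1+1+12+12=26

20, 21, 22, 23, 24, 25, 26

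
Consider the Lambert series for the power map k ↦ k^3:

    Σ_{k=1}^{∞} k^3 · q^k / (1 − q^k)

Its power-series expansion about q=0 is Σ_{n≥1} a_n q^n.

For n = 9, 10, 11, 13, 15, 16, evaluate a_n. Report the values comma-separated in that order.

757, 1134, 1332, 2198, 3528, 4681

q^9  k|9↦f(k): 1:1 3:27 9:729  a_9=757
d|10:{1,2,5,10}  Σf=1+8+125+1000=1134
n=11: 11·1 1·11  f→[1331+1]=1332
d|13:{1,13}  Σf=1+2197=2198
q^15  k|15↦f(k): 1:1 3:27 5:125 15:3375  a_15=3528
[q^16] f(1)=1,f(2)=8,f(4)=64,f(8)=512,f(16)=4096 ⇒ 4681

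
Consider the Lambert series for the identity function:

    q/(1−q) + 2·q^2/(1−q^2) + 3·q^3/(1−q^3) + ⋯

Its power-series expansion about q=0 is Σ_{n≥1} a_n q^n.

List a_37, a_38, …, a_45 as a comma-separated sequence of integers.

q^37  k|37↦f(k): 1:1 37:37  a_37=38
d|38:{1,2,19,38}  Σf=1+2+19+38=60
[q^39] f(39)=39,f(13)=13,f(3)=3,f(1)=1 ⇒ 56
d|40:{1,2,4,5,8,10,20,40}  Σf=1+2+4+5+8+10+20+40=90
q^41  k|41↦f(k): 41:41 1:1  a_41=42
q^42  k|42↦f(k): 1:1 2:2 3:3 6:6 7:7 14:14 21:21 42:42  a_42=96
q^43  k|43↦f(k): 43:43 1:1  a_43=44
d|44:{1,2,4,11,22,44}  Σf=1+2+4+11+22+44=84
[q^45] f(45)=45,f(15)=15,f(9)=9,f(5)=5,f(3)=3,f(1)=1 ⇒ 78

38, 60, 56, 90, 42, 96, 44, 84, 78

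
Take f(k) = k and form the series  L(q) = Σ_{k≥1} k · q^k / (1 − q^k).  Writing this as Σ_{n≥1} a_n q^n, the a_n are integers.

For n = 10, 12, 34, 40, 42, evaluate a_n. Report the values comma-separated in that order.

[q^10] f(10)=10,f(5)=5,f(2)=2,f(1)=1 ⇒ 18
[q^12] f(12)=12,f(6)=6,f(4)=4,f(3)=3,f(2)=2,f(1)=1 ⇒ 28
q^34  k|34↦f(k): 1:1 2:2 17:17 34:34  a_34=54
q^40  k|40↦f(k): 40:40 20:20 10:10 8:8 5:5 4:4 2:2 1:1  a_40=90
[q^42] f(42)=42,f(21)=21,f(14)=14,f(7)=7,f(6)=6,f(3)=3,f(2)=2,f(1)=1 ⇒ 96

18, 28, 54, 90, 96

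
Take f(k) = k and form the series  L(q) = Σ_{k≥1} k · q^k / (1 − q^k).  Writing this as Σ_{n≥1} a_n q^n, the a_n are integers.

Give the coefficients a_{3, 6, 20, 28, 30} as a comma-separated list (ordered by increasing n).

4, 12, 42, 56, 72

n=3: 1·3 3·1  f→[1+3]=4
d|6:{1,2,3,6}  Σf=1+2+3+6=12
n=20: 1·20 2·10 4·5 5·4 10·2 20·1  f→[1+2+4+5+10+20]=42
[q^28] f(28)=28,f(14)=14,f(7)=7,f(4)=4,f(2)=2,f(1)=1 ⇒ 56
n=30: 1·30 2·15 3·10 5·6 6·5 10·3 15·2 30·1  f→[1+2+3+5+6+10+15+30]=72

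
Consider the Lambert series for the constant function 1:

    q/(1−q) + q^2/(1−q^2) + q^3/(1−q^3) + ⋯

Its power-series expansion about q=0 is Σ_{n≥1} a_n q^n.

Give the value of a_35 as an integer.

a_35 = 4

n=35: 35·1 7·5 5·7 1·35  f→[1+1+1+1]=4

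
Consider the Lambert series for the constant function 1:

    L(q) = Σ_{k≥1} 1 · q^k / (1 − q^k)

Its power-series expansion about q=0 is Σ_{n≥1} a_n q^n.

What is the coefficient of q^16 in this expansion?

d|16:{1,2,4,8,16}  Σf=1+1+1+1+1=5

a_16 = 5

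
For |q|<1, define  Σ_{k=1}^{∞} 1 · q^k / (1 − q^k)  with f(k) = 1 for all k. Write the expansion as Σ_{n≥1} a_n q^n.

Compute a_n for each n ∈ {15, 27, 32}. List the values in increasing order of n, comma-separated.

d|15:{1,3,5,15}  Σf=1+1+1+1=4
d|27:{1,3,9,27}  Σf=1+1+1+1=4
[q^32] f(32)=1,f(16)=1,f(8)=1,f(4)=1,f(2)=1,f(1)=1 ⇒ 6

4, 4, 6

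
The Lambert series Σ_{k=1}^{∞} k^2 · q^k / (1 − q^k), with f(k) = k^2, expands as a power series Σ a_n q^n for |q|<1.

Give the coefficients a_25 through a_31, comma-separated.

651, 850, 820, 1050, 842, 1300, 962

[q^25] f(1)=1,f(5)=25,f(25)=625 ⇒ 651
[q^26] f(26)=676,f(13)=169,f(2)=4,f(1)=1 ⇒ 850
[q^27] f(27)=729,f(9)=81,f(3)=9,f(1)=1 ⇒ 820
d|28:{1,2,4,7,14,28}  Σf=1+4+16+49+196+784=1050
q^29  k|29↦f(k): 1:1 29:841  a_29=842
n=30: 30·1 15·2 10·3 6·5 5·6 3·10 2·15 1·30  f→[900+225+100+36+25+9+4+1]=1300
q^31  k|31↦f(k): 31:961 1:1  a_31=962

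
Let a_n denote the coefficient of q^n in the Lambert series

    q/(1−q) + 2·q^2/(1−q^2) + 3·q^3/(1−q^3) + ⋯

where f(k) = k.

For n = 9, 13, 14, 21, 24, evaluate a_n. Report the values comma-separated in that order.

[q^9] f(1)=1,f(3)=3,f(9)=9 ⇒ 13
n=13: 1·13 13·1  f→[1+13]=14
d|14:{1,2,7,14}  Σf=1+2+7+14=24
q^21  k|21↦f(k): 21:21 7:7 3:3 1:1  a_21=32
q^24  k|24↦f(k): 1:1 2:2 3:3 4:4 6:6 8:8 12:12 24:24  a_24=60

13, 14, 24, 32, 60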